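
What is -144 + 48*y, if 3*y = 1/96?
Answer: -863/6 ≈ -143.83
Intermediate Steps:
y = 1/288 (y = (⅓)/96 = (⅓)*(1/96) = 1/288 ≈ 0.0034722)
-144 + 48*y = -144 + 48*(1/288) = -144 + ⅙ = -863/6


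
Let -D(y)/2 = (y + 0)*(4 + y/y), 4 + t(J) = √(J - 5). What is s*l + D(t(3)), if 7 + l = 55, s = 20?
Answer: 1000 - 10*I*√2 ≈ 1000.0 - 14.142*I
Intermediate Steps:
t(J) = -4 + √(-5 + J) (t(J) = -4 + √(J - 5) = -4 + √(-5 + J))
D(y) = -10*y (D(y) = -2*(y + 0)*(4 + y/y) = -2*y*(4 + 1) = -2*y*5 = -10*y)
l = 48 (l = -7 + 55 = 48)
s*l + D(t(3)) = 20*48 - 10*(-4 + √(-5 + 3)) = 960 - 10*(-4 + √(-2)) = 960 - 10*(-4 + I*√2) = 960 + (40 - 10*I*√2) = 1000 - 10*I*√2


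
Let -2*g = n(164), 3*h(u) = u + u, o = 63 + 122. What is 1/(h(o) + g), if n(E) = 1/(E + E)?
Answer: 1968/242717 ≈ 0.0081082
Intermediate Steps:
o = 185
h(u) = 2*u/3 (h(u) = (u + u)/3 = (2*u)/3 = 2*u/3)
n(E) = 1/(2*E)
g = -1/656 (g = -1/(4*164) = -½*1/328 = -1/656 ≈ -0.0015244)
1/(h(o) + g) = 1/((⅔)*185 - 1/656) = 1/(370/3 - 1/656) = 1/(242717/1968) = 1968/242717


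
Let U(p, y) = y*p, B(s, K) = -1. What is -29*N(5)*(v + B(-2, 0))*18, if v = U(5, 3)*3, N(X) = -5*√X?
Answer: 114840*√5 ≈ 2.5679e+5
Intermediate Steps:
U(p, y) = p*y
v = 45 (v = (5*3)*3 = 15*3 = 45)
-29*N(5)*(v + B(-2, 0))*18 = -29*(-5*√5)*(45 - 1)*18 = -29*(-5*√5)*44*18 = -(-6380)*√5*18 = (6380*√5)*18 = 114840*√5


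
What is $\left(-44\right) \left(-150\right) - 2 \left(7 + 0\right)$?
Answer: $6586$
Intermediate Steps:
$\left(-44\right) \left(-150\right) - 2 \left(7 + 0\right) = 6600 - 14 = 6586$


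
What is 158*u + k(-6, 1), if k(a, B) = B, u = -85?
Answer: -13429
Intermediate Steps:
158*u + k(-6, 1) = 158*(-85) + 1 = -13430 + 1 = -13429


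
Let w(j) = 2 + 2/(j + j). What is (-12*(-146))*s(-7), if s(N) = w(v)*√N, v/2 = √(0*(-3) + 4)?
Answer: 3942*I*√7 ≈ 10430.0*I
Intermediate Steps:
v = 4 (v = 2*√(0*(-3) + 4) = 2*√(0 + 4) = 2*√4 = 2*2 = 4)
w(j) = 2 + 1/j (w(j) = 2 + 2/((2*j)) = 2 + 2*(1/(2*j)) = 2 + 1/j)
s(N) = 9*√N/4 (s(N) = (2 + 1/4)*√N = (2 + ¼)*√N = 9*√N/4)
(-12*(-146))*s(-7) = (-12*(-146))*(9*√(-7)/4) = 1752*(9*(I*√7)/4) = 1752*(9*I*√7/4) = 3942*I*√7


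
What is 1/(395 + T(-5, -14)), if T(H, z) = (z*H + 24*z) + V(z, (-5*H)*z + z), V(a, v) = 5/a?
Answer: 14/1801 ≈ 0.0077735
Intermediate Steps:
T(H, z) = 5/z + 24*z + H*z (T(H, z) = (z*H + 24*z) + 5/z = (H*z + 24*z) + 5/z = (24*z + H*z) + 5/z = 5/z + 24*z + H*z)
1/(395 + T(-5, -14)) = 1/(395 + (5 + (-14)²*(24 - 5))/(-14)) = 1/(395 - (5 + 196*19)/14) = 1/(395 - (5 + 3724)/14) = 1/(395 - 1/14*3729) = 1/(395 - 3729/14) = 1/(1801/14) = 14/1801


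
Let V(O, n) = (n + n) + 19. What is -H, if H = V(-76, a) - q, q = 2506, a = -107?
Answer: 2701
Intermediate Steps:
V(O, n) = 19 + 2*n (V(O, n) = 2*n + 19 = 19 + 2*n)
H = -2701 (H = (19 + 2*(-107)) - 1*2506 = (19 - 214) - 2506 = -195 - 2506 = -2701)
-H = -1*(-2701) = 2701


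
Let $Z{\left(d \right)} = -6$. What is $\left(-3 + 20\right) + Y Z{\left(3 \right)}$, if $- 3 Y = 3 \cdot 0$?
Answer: $17$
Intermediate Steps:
$Y = 0$ ($Y = - \frac{3 \cdot 0}{3} = \left(- \frac{1}{3}\right) 0 = 0$)
$\left(-3 + 20\right) + Y Z{\left(3 \right)} = \left(-3 + 20\right) + 0 \left(-6\right) = 17 + 0 = 17$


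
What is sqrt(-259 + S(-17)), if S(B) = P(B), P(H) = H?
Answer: 2*I*sqrt(69) ≈ 16.613*I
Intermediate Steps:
S(B) = B
sqrt(-259 + S(-17)) = sqrt(-259 - 17) = sqrt(-276) = 2*I*sqrt(69)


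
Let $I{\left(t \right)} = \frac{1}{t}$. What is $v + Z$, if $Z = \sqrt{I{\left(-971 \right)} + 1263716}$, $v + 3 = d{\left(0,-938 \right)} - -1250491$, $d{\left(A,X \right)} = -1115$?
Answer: $1249373 + \frac{3 \sqrt{132387028465}}{971} \approx 1.2505 \cdot 10^{6}$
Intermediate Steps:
$v = 1249373$ ($v = -3 - -1249376 = -3 + \left(-1115 + 1250491\right) = -3 + 1249376 = 1249373$)
$Z = \frac{3 \sqrt{132387028465}}{971}$ ($Z = \sqrt{\frac{1}{-971} + 1263716} = \sqrt{- \frac{1}{971} + 1263716} = \sqrt{\frac{1227068235}{971}} = \frac{3 \sqrt{132387028465}}{971} \approx 1124.2$)
$v + Z = 1249373 + \frac{3 \sqrt{132387028465}}{971}$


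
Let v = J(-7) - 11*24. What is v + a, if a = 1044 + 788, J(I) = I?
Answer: 1561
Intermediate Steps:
a = 1832
v = -271 (v = -7 - 11*24 = -7 - 264 = -271)
v + a = -271 + 1832 = 1561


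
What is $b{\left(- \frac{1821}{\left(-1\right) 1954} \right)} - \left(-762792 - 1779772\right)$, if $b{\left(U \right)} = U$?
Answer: $\frac{4968171877}{1954} \approx 2.5426 \cdot 10^{6}$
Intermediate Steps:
$b{\left(- \frac{1821}{\left(-1\right) 1954} \right)} - \left(-762792 - 1779772\right) = - \frac{1821}{\left(-1\right) 1954} - \left(-762792 - 1779772\right) = - \frac{1821}{-1954} - \left(-762792 - 1779772\right) = \left(-1821\right) \left(- \frac{1}{1954}\right) - -2542564 = \frac{1821}{1954} + 2542564 = \frac{4968171877}{1954}$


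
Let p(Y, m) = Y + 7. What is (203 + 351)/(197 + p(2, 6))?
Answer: 277/103 ≈ 2.6893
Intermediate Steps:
p(Y, m) = 7 + Y
(203 + 351)/(197 + p(2, 6)) = (203 + 351)/(197 + (7 + 2)) = 554/(197 + 9) = 554/206 = 554*(1/206) = 277/103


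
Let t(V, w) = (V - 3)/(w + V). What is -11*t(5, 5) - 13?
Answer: -76/5 ≈ -15.200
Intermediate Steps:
t(V, w) = (-3 + V)/(V + w)
-11*t(5, 5) - 13 = -11*(-3 + 5)/(5 + 5) - 13 = -11*2/10 - 13 = -11*1/5 - 13 = -11/5 - 13 = -76/5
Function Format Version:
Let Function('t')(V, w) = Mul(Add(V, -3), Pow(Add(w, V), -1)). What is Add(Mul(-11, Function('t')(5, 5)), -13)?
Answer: Rational(-76, 5) ≈ -15.200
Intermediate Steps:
Function('t')(V, w) = Mul(Pow(Add(V, w), -1), Add(-3, V)) (Function('t')(V, w) = Mul(Add(-3, V), Pow(Add(V, w), -1)) = Mul(Pow(Add(V, w), -1), Add(-3, V)))
Add(Mul(-11, Function('t')(5, 5)), -13) = Add(Mul(-11, Mul(Pow(Add(5, 5), -1), Add(-3, 5))), -13) = Add(Mul(-11, Mul(Pow(10, -1), 2)), -13) = Add(Mul(-11, Mul(Rational(1, 10), 2)), -13) = Add(Mul(-11, Rational(1, 5)), -13) = Add(Rational(-11, 5), -13) = Rational(-76, 5)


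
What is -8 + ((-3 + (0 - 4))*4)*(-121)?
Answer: 3380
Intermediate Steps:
-8 + ((-3 + (0 - 4))*4)*(-121) = -8 + ((-3 - 4)*4)*(-121) = -8 - 7*4*(-121) = -8 - 28*(-121) = -8 + 3388 = 3380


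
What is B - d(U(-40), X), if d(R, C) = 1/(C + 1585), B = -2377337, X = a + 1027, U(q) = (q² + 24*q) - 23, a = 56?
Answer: -6342735117/2668 ≈ -2.3773e+6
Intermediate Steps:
U(q) = -23 + q² + 24*q
X = 1083 (X = 56 + 1027 = 1083)
d(R, C) = 1/(1585 + C)
B - d(U(-40), X) = -2377337 - 1/(1585 + 1083) = -2377337 - 1/2668 = -6342735117/2668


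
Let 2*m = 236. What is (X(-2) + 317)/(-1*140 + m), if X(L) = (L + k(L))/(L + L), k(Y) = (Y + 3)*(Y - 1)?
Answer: -1273/88 ≈ -14.466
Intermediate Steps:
m = 118 (m = (½)*236 = 118)
k(Y) = (-1 + Y)*(3 + Y) (k(Y) = (3 + Y)*(-1 + Y) = (-1 + Y)*(3 + Y))
X(L) = (-3 + L² + 3*L)/(2*L) (X(L) = (L + (-3 + L² + 2*L))/(L + L) = (-3 + L² + 3*L)/((2*L)) = (-3 + L² + 3*L)*(1/(2*L)) = (-3 + L² + 3*L)/(2*L))
(X(-2) + 317)/(-1*140 + m) = ((½)*(-3 + (-2)² + 3*(-2))/(-2) + 317)/(-1*140 + 118) = ((½)*(-½)*(-3 + 4 - 6) + 317)/(-140 + 118) = ((½)*(-½)*(-5) + 317)/(-22) = (5/4 + 317)*(-1/22) = (1273/4)*(-1/22) = -1273/88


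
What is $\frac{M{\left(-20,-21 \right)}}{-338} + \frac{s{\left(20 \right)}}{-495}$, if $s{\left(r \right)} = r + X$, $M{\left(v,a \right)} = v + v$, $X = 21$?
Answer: $\frac{2971}{83655} \approx 0.035515$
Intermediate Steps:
$M{\left(v,a \right)} = 2 v$
$s{\left(r \right)} = 21 + r$ ($s{\left(r \right)} = r + 21 = 21 + r$)
$\frac{M{\left(-20,-21 \right)}}{-338} + \frac{s{\left(20 \right)}}{-495} = \frac{2 \left(-20\right)}{-338} + \frac{21 + 20}{-495} = \left(-40\right) \left(- \frac{1}{338}\right) + 41 \left(- \frac{1}{495}\right) = \frac{20}{169} - \frac{41}{495} = \frac{2971}{83655}$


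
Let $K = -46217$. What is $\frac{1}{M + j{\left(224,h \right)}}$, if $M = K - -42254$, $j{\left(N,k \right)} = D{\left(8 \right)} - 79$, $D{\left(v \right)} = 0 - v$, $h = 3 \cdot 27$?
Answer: $- \frac{1}{4050} \approx -0.00024691$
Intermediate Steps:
$h = 81$
$D{\left(v \right)} = - v$
$j{\left(N,k \right)} = -87$ ($j{\left(N,k \right)} = \left(-1\right) 8 - 79 = -8 - 79 = -87$)
$M = -3963$ ($M = -46217 - -42254 = -46217 + 42254 = -3963$)
$\frac{1}{M + j{\left(224,h \right)}} = \frac{1}{-3963 - 87} = \frac{1}{-4050} = - \frac{1}{4050}$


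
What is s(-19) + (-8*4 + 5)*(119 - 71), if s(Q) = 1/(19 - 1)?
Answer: -23327/18 ≈ -1295.9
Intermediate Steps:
s(Q) = 1/18
s(-19) + (-8*4 + 5)*(119 - 71) = 1/18 + (-8*4 + 5)*(119 - 71) = 1/18 + (-32 + 5)*48 = 1/18 - 27*48 = 1/18 - 1296 = -23327/18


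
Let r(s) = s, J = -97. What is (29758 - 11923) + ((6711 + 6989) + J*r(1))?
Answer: 31438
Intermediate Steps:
(29758 - 11923) + ((6711 + 6989) + J*r(1)) = (29758 - 11923) + ((6711 + 6989) - 97*1) = 17835 + (13700 - 97) = 17835 + 13603 = 31438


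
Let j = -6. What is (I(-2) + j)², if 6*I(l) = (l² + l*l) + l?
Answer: 25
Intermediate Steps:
I(l) = l²/3 + l/6 (I(l) = ((l² + l*l) + l)/6 = ((l² + l²) + l)/6 = (2*l² + l)/6 = (l + 2*l²)/6 = l²/3 + l/6)
(I(-2) + j)² = ((⅙)*(-2)*(1 + 2*(-2)) - 6)² = ((⅙)*(-2)*(1 - 4) - 6)² = ((⅙)*(-2)*(-3) - 6)² = (1 - 6)² = (-5)² = 25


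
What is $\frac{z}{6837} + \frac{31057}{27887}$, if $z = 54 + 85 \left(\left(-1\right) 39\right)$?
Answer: $\frac{40465734}{63554473} \approx 0.63671$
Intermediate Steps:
$z = -3261$ ($z = 54 + 85 \left(-39\right) = 54 - 3315 = -3261$)
$\frac{z}{6837} + \frac{31057}{27887} = - \frac{3261}{6837} + \frac{31057}{27887} = \left(-3261\right) \frac{1}{6837} + 31057 \cdot \frac{1}{27887} = - \frac{1087}{2279} + \frac{31057}{27887} = \frac{40465734}{63554473}$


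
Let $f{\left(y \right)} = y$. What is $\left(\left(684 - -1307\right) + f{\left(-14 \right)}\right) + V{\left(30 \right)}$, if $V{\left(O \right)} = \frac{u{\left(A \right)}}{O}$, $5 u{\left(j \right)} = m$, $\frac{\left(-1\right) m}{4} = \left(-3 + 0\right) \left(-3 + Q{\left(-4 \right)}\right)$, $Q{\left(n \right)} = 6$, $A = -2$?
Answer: $\frac{49431}{25} \approx 1977.2$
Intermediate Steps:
$m = 36$ ($m = - 4 \left(-3 + 0\right) \left(-3 + 6\right) = - 4 \left(\left(-3\right) 3\right) = \left(-4\right) \left(-9\right) = 36$)
$u{\left(j \right)} = \frac{36}{5}$ ($u{\left(j \right)} = \frac{1}{5} \cdot 36 = \frac{36}{5}$)
$V{\left(O \right)} = \frac{36}{5 O}$
$\left(\left(684 - -1307\right) + f{\left(-14 \right)}\right) + V{\left(30 \right)} = \left(\left(684 - -1307\right) - 14\right) + \frac{36}{5 \cdot 30} = \left(\left(684 + 1307\right) - 14\right) + \frac{36}{5} \cdot \frac{1}{30} = \left(1991 - 14\right) + \frac{6}{25} = 1977 + \frac{6}{25} = \frac{49431}{25}$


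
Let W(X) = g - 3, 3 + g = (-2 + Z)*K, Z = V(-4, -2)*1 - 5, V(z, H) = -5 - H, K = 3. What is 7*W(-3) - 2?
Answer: -254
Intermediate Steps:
Z = -8 (Z = (-5 - 1*(-2))*1 - 5 = (-5 + 2)*1 - 5 = -3*1 - 5 = -3 - 5 = -8)
g = -33 (g = -3 + (-2 - 8)*3 = -3 - 10*3 = -3 - 30 = -33)
W(X) = -36 (W(X) = -33 - 3 = -36)
7*W(-3) - 2 = 7*(-36) - 2 = -252 - 2 = -254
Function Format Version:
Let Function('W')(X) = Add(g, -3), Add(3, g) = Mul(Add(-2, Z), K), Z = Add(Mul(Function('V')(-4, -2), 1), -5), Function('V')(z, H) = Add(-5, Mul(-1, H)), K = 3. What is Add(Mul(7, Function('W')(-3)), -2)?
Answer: -254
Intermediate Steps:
Z = -8 (Z = Add(Mul(Add(-5, Mul(-1, -2)), 1), -5) = Add(Mul(Add(-5, 2), 1), -5) = Add(Mul(-3, 1), -5) = Add(-3, -5) = -8)
g = -33 (g = Add(-3, Mul(Add(-2, -8), 3)) = Add(-3, Mul(-10, 3)) = Add(-3, -30) = -33)
Function('W')(X) = -36 (Function('W')(X) = Add(-33, -3) = -36)
Add(Mul(7, Function('W')(-3)), -2) = Add(Mul(7, -36), -2) = Add(-252, -2) = -254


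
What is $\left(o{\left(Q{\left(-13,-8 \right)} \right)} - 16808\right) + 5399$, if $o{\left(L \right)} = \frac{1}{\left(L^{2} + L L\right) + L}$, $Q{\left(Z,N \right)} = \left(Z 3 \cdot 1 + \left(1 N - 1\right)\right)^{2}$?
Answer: $- \frac{121153722623}{10619136} \approx -11409.0$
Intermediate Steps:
$Q{\left(Z,N \right)} = \left(-1 + N + 3 Z\right)^{2}$ ($Q{\left(Z,N \right)} = \left(3 Z 1 + \left(N - 1\right)\right)^{2} = \left(3 Z + \left(-1 + N\right)\right)^{2} = \left(-1 + N + 3 Z\right)^{2}$)
$o{\left(L \right)} = \frac{1}{L + 2 L^{2}}$ ($o{\left(L \right)} = \frac{1}{\left(L^{2} + L^{2}\right) + L} = \frac{1}{2 L^{2} + L} = \frac{1}{L + 2 L^{2}}$)
$\left(o{\left(Q{\left(-13,-8 \right)} \right)} - 16808\right) + 5399 = \left(\frac{1}{\left(-1 - 8 + 3 \left(-13\right)\right)^{2} \left(1 + 2 \left(-1 - 8 + 3 \left(-13\right)\right)^{2}\right)} - 16808\right) + 5399 = \left(\frac{1}{\left(-1 - 8 - 39\right)^{2} \left(1 + 2 \left(-1 - 8 - 39\right)^{2}\right)} - 16808\right) + 5399 = \left(\frac{1}{\left(-48\right)^{2} \left(1 + 2 \left(-48\right)^{2}\right)} - 16808\right) + 5399 = \left(\frac{1}{2304 \left(1 + 2 \cdot 2304\right)} - 16808\right) + 5399 = \left(\frac{1}{2304 \left(1 + 4608\right)} - 16808\right) + 5399 = \left(\frac{1}{2304 \cdot 4609} - 16808\right) + 5399 = \left(\frac{1}{2304} \cdot \frac{1}{4609} - 16808\right) + 5399 = \left(\frac{1}{10619136} - 16808\right) + 5399 = - \frac{178486437887}{10619136} + 5399 = - \frac{121153722623}{10619136}$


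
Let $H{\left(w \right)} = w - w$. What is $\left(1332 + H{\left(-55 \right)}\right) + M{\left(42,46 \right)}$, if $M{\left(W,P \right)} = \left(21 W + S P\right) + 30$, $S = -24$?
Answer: $1140$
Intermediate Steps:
$M{\left(W,P \right)} = 30 - 24 P + 21 W$ ($M{\left(W,P \right)} = \left(21 W - 24 P\right) + 30 = \left(- 24 P + 21 W\right) + 30 = 30 - 24 P + 21 W$)
$H{\left(w \right)} = 0$
$\left(1332 + H{\left(-55 \right)}\right) + M{\left(42,46 \right)} = \left(1332 + 0\right) + \left(30 - 1104 + 21 \cdot 42\right) = 1332 + \left(30 - 1104 + 882\right) = 1332 - 192 = 1140$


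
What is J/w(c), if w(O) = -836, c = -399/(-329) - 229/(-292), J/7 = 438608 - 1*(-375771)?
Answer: -5700653/836 ≈ -6819.0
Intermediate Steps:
J = 5700653 (J = 7*(438608 - 1*(-375771)) = 7*(438608 + 375771) = 7*814379 = 5700653)
c = 27407/13724 (c = -399*(-1/329) - 229*(-1/292) = 57/47 + 229/292 = 27407/13724 ≈ 1.9970)
J/w(c) = 5700653/(-836) = 5700653*(-1/836) = -5700653/836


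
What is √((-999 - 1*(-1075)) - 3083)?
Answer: I*√3007 ≈ 54.836*I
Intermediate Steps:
√((-999 - 1*(-1075)) - 3083) = √((-999 + 1075) - 3083) = √(76 - 3083) = √(-3007) = I*√3007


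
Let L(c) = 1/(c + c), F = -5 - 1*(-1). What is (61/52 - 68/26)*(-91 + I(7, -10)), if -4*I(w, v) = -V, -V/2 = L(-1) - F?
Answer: 27825/208 ≈ 133.77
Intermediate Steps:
F = -4 (F = -5 + 1 = -4)
L(c) = 1/(2*c)
V = -7 (V = -2*((½)/(-1) - 1*(-4)) = -2*((½)*(-1) + 4) = -2*(-½ + 4) = -2*7/2 = -7)
I(w, v) = -7/4 (I(w, v) = -(-1)*(-7)/4 = -¼*7 = -7/4)
(61/52 - 68/26)*(-91 + I(7, -10)) = (61/52 - 68/26)*(-91 - 7/4) = (61*(1/52) - 68*1/26)*(-371/4) = (61/52 - 34/13)*(-371/4) = -75/52*(-371/4) = 27825/208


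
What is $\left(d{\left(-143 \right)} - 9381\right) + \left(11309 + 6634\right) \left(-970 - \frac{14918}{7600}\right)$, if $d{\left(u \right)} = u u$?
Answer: $- \frac{66229676437}{3800} \approx -1.7429 \cdot 10^{7}$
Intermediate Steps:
$d{\left(u \right)} = u^{2}$
$\left(d{\left(-143 \right)} - 9381\right) + \left(11309 + 6634\right) \left(-970 - \frac{14918}{7600}\right) = \left(\left(-143\right)^{2} - 9381\right) + \left(11309 + 6634\right) \left(-970 - \frac{14918}{7600}\right) = \left(20449 - 9381\right) + 17943 \left(-970 - \frac{7459}{3800}\right) = 11068 + 17943 \left(-970 - \frac{7459}{3800}\right) = 11068 + 17943 \left(- \frac{3693459}{3800}\right) = 11068 - \frac{66271734837}{3800} = - \frac{66229676437}{3800}$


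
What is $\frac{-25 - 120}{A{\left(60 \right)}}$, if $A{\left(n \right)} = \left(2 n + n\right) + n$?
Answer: $- \frac{29}{48} \approx -0.60417$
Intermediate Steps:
$A{\left(n \right)} = 4 n$ ($A{\left(n \right)} = 3 n + n = 4 n$)
$\frac{-25 - 120}{A{\left(60 \right)}} = \frac{-25 - 120}{4 \cdot 60} = \frac{-25 - 120}{240} = \left(-145\right) \frac{1}{240} = - \frac{29}{48}$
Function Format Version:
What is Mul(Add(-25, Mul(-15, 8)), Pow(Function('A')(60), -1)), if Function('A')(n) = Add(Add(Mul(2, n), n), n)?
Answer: Rational(-29, 48) ≈ -0.60417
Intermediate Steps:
Function('A')(n) = Mul(4, n) (Function('A')(n) = Add(Mul(3, n), n) = Mul(4, n))
Mul(Add(-25, Mul(-15, 8)), Pow(Function('A')(60), -1)) = Mul(Add(-25, Mul(-15, 8)), Pow(Mul(4, 60), -1)) = Mul(Add(-25, -120), Pow(240, -1)) = Mul(-145, Rational(1, 240)) = Rational(-29, 48)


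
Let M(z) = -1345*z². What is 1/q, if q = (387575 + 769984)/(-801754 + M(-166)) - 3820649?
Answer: -37864574/144667247946085 ≈ -2.6174e-7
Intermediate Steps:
q = -144667247946085/37864574 (q = (387575 + 769984)/(-801754 - 1345*(-166)²) - 3820649 = 1157559/(-801754 - 1345*27556) - 3820649 = 1157559/(-801754 - 37062820) - 3820649 = 1157559/(-37864574) - 3820649 = 1157559*(-1/37864574) - 3820649 = -1157559/37864574 - 3820649 = -144667247946085/37864574 ≈ -3.8206e+6)
1/q = 1/(-144667247946085/37864574) = -37864574/144667247946085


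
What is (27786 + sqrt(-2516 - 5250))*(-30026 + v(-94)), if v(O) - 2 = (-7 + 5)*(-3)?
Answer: -834080148 - 30018*I*sqrt(7766) ≈ -8.3408e+8 - 2.6453e+6*I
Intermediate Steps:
v(O) = 8 (v(O) = 2 + (-7 + 5)*(-3) = 2 - 2*(-3) = 2 + 6 = 8)
(27786 + sqrt(-2516 - 5250))*(-30026 + v(-94)) = (27786 + sqrt(-2516 - 5250))*(-30026 + 8) = (27786 + sqrt(-7766))*(-30018) = (27786 + I*sqrt(7766))*(-30018) = -834080148 - 30018*I*sqrt(7766)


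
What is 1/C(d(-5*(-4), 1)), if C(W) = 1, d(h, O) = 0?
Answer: 1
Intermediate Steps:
1/C(d(-5*(-4), 1)) = 1/1 = 1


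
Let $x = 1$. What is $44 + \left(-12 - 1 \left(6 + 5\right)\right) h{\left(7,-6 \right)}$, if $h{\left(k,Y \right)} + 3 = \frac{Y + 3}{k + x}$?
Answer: $\frac{973}{8} \approx 121.63$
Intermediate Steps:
$h{\left(k,Y \right)} = -3 + \frac{3 + Y}{1 + k}$ ($h{\left(k,Y \right)} = -3 + \frac{Y + 3}{k + 1} = -3 + \frac{3 + Y}{1 + k}$)
$44 + \left(-12 - 1 \left(6 + 5\right)\right) h{\left(7,-6 \right)} = 44 + \left(-12 - 1 \left(6 + 5\right)\right) \frac{-6 - 21}{1 + 7} = 44 + \left(-12 - 1 \cdot 11\right) \frac{-6 - 21}{8} = 44 + \left(-12 - 11\right) \frac{1}{8} \left(-27\right) = 44 + \left(-12 - 11\right) \left(- \frac{27}{8}\right) = 44 - - \frac{621}{8} = 44 + \frac{621}{8} = \frac{973}{8}$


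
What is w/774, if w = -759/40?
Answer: -253/10320 ≈ -0.024516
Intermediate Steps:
w = -759/40 (w = -759*1/40 = -759/40 ≈ -18.975)
w/774 = -759/40/774 = -759/40*1/774 = -253/10320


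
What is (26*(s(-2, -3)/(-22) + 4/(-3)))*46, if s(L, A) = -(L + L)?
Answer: -59800/33 ≈ -1812.1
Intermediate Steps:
s(L, A) = -2*L
(26*(s(-2, -3)/(-22) + 4/(-3)))*46 = (26*(-2*(-2)/(-22) + 4/(-3)))*46 = (26*(4*(-1/22) + 4*(-1/3)))*46 = (26*(-2/11 - 4/3))*46 = (26*(-50/33))*46 = -1300/33*46 = -59800/33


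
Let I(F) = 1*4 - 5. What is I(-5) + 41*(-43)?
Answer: -1764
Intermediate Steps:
I(F) = -1 (I(F) = 4 - 5 = -1)
I(-5) + 41*(-43) = -1 + 41*(-43) = -1 - 1763 = -1764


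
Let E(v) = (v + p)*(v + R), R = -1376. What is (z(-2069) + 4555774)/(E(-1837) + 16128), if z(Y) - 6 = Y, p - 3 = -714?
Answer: 4553711/8202852 ≈ 0.55514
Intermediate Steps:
p = -711 (p = 3 - 714 = -711)
z(Y) = 6 + Y
E(v) = (-1376 + v)*(-711 + v) (E(v) = (v - 711)*(v - 1376) = (-711 + v)*(-1376 + v) = (-1376 + v)*(-711 + v))
(z(-2069) + 4555774)/(E(-1837) + 16128) = ((6 - 2069) + 4555774)/((978336 + (-1837)² - 2087*(-1837)) + 16128) = (-2063 + 4555774)/((978336 + 3374569 + 3833819) + 16128) = 4553711/(8186724 + 16128) = 4553711/8202852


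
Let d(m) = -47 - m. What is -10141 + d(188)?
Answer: -10376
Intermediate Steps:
-10141 + d(188) = -10141 + (-47 - 1*188) = -10141 + (-47 - 188) = -10141 - 235 = -10376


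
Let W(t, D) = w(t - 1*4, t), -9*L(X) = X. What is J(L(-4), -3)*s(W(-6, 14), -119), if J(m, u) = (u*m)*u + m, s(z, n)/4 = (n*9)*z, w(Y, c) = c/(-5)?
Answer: -22848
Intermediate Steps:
L(X) = -X/9
w(Y, c) = -c/5 (w(Y, c) = c*(-⅕) = -c/5)
W(t, D) = -t/5
s(z, n) = 36*n*z (s(z, n) = 4*((n*9)*z) = 4*((9*n)*z) = 4*(9*n*z) = 36*n*z)
J(m, u) = m + m*u² (J(m, u) = (m*u)*u + m = m*u² + m = m + m*u²)
J(L(-4), -3)*s(W(-6, 14), -119) = ((-⅑*(-4))*(1 + (-3)²))*(36*(-119)*(-⅕*(-6))) = (4*(1 + 9)/9)*(36*(-119)*(6/5)) = ((4/9)*10)*(-25704/5) = (40/9)*(-25704/5) = -22848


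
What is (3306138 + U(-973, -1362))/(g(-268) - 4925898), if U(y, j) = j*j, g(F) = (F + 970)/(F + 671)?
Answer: -2051239/1957728 ≈ -1.0478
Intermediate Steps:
g(F) = (970 + F)/(671 + F)
U(y, j) = j**2
(3306138 + U(-973, -1362))/(g(-268) - 4925898) = (3306138 + (-1362)**2)/((970 - 268)/(671 - 268) - 4925898) = (3306138 + 1855044)/(702/403 - 4925898) = 5161182/((1/403)*702 - 4925898) = 5161182/(54/31 - 4925898) = 5161182/(-152702784/31) = 5161182*(-31/152702784) = -2051239/1957728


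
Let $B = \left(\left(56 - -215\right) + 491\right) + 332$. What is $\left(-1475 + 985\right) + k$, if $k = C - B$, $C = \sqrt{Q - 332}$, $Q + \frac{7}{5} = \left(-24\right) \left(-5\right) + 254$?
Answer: $-1584 + \frac{\sqrt{1015}}{5} \approx -1577.6$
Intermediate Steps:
$Q = \frac{1863}{5}$ ($Q = - \frac{7}{5} + \left(\left(-24\right) \left(-5\right) + 254\right) = - \frac{7}{5} + \left(120 + 254\right) = - \frac{7}{5} + 374 = \frac{1863}{5} \approx 372.6$)
$C = \frac{\sqrt{1015}}{5}$ ($C = \sqrt{\frac{1863}{5} - 332} = \sqrt{\frac{203}{5}} = \frac{\sqrt{1015}}{5} \approx 6.3718$)
$B = 1094$ ($B = \left(\left(56 + 215\right) + 491\right) + 332 = \left(271 + 491\right) + 332 = 762 + 332 = 1094$)
$k = -1094 + \frac{\sqrt{1015}}{5}$ ($k = \frac{\sqrt{1015}}{5} - 1094 = -1094 + \frac{\sqrt{1015}}{5} \approx -1087.6$)
$\left(-1475 + 985\right) + k = \left(-1475 + 985\right) - \left(1094 - \frac{\sqrt{1015}}{5}\right) = -490 - \left(1094 - \frac{\sqrt{1015}}{5}\right) = -1584 + \frac{\sqrt{1015}}{5}$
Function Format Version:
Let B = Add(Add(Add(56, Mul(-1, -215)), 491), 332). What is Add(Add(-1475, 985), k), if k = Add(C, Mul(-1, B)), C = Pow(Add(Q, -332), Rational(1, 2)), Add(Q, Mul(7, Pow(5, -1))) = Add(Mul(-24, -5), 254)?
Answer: Add(-1584, Mul(Rational(1, 5), Pow(1015, Rational(1, 2)))) ≈ -1577.6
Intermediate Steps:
Q = Rational(1863, 5) (Q = Add(Rational(-7, 5), Add(Mul(-24, -5), 254)) = Add(Rational(-7, 5), Add(120, 254)) = Add(Rational(-7, 5), 374) = Rational(1863, 5) ≈ 372.60)
C = Mul(Rational(1, 5), Pow(1015, Rational(1, 2))) (C = Pow(Add(Rational(1863, 5), -332), Rational(1, 2)) = Pow(Rational(203, 5), Rational(1, 2)) = Mul(Rational(1, 5), Pow(1015, Rational(1, 2))) ≈ 6.3718)
B = 1094 (B = Add(Add(Add(56, 215), 491), 332) = Add(Add(271, 491), 332) = Add(762, 332) = 1094)
k = Add(-1094, Mul(Rational(1, 5), Pow(1015, Rational(1, 2)))) (k = Add(Mul(Rational(1, 5), Pow(1015, Rational(1, 2))), Mul(-1, 1094)) = Add(Mul(Rational(1, 5), Pow(1015, Rational(1, 2))), -1094) = Add(-1094, Mul(Rational(1, 5), Pow(1015, Rational(1, 2)))) ≈ -1087.6)
Add(Add(-1475, 985), k) = Add(Add(-1475, 985), Add(-1094, Mul(Rational(1, 5), Pow(1015, Rational(1, 2))))) = Add(-490, Add(-1094, Mul(Rational(1, 5), Pow(1015, Rational(1, 2))))) = Add(-1584, Mul(Rational(1, 5), Pow(1015, Rational(1, 2))))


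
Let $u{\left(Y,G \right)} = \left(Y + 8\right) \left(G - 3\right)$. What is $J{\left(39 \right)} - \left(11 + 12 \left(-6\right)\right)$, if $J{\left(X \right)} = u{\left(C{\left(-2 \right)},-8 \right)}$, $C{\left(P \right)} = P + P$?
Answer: $17$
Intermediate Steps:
$C{\left(P \right)} = 2 P$
$u{\left(Y,G \right)} = \left(-3 + G\right) \left(8 + Y\right)$ ($u{\left(Y,G \right)} = \left(8 + Y\right) \left(-3 + G\right) = \left(-3 + G\right) \left(8 + Y\right)$)
$J{\left(X \right)} = -44$ ($J{\left(X \right)} = -24 - 3 \cdot 2 \left(-2\right) + 8 \left(-8\right) - 8 \cdot 2 \left(-2\right) = -24 - -12 - 64 - -32 = -24 + 12 - 64 + 32 = -44$)
$J{\left(39 \right)} - \left(11 + 12 \left(-6\right)\right) = -44 - \left(11 + 12 \left(-6\right)\right) = -44 - \left(11 - 72\right) = -44 - -61 = -44 + 61 = 17$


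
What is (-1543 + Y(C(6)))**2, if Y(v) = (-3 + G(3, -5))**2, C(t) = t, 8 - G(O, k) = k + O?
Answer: 2232036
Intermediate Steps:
G(O, k) = 8 - O - k (G(O, k) = 8 - (k + O) = 8 - (O + k) = 8 + (-O - k) = 8 - O - k)
Y(v) = 49 (Y(v) = (-3 + (8 - 1*3 - 1*(-5)))**2 = (-3 + (8 - 3 + 5))**2 = (-3 + 10)**2 = 7**2 = 49)
(-1543 + Y(C(6)))**2 = (-1543 + 49)**2 = (-1494)**2 = 2232036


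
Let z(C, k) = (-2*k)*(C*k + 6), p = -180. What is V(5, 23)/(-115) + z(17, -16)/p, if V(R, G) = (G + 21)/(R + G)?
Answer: 342509/7245 ≈ 47.275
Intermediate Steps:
V(R, G) = (21 + G)/(G + R)
z(C, k) = -2*k*(6 + C*k) (z(C, k) = (-2*k)*(6 + C*k) = -2*k*(6 + C*k))
V(5, 23)/(-115) + z(17, -16)/p = ((21 + 23)/(23 + 5))/(-115) - 2*(-16)*(6 + 17*(-16))/(-180) = (44/28)*(-1/115) - 2*(-16)*(6 - 272)*(-1/180) = ((1/28)*44)*(-1/115) - 2*(-16)*(-266)*(-1/180) = (11/7)*(-1/115) - 8512*(-1/180) = -11/805 + 2128/45 = 342509/7245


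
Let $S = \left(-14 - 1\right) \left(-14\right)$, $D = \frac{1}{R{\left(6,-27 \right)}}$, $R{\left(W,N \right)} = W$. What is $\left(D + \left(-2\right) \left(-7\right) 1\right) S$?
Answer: $2975$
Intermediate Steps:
$D = \frac{1}{6} \approx 0.16667$
$S = 210$ ($S = \left(-15\right) \left(-14\right) = 210$)
$\left(D + \left(-2\right) \left(-7\right) 1\right) S = \left(\frac{1}{6} + \left(-2\right) \left(-7\right) 1\right) 210 = \left(\frac{1}{6} + 14 \cdot 1\right) 210 = \left(\frac{1}{6} + 14\right) 210 = \frac{85}{6} \cdot 210 = 2975$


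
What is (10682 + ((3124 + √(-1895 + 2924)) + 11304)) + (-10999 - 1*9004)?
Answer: 5107 + 7*√21 ≈ 5139.1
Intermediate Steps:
(10682 + ((3124 + √(-1895 + 2924)) + 11304)) + (-10999 - 1*9004) = (10682 + ((3124 + √1029) + 11304)) + (-10999 - 9004) = (10682 + ((3124 + 7*√21) + 11304)) - 20003 = (10682 + (14428 + 7*√21)) - 20003 = (25110 + 7*√21) - 20003 = 5107 + 7*√21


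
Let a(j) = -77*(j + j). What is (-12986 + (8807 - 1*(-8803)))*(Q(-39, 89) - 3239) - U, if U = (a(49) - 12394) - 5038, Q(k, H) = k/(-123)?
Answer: -612978366/41 ≈ -1.4951e+7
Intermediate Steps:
a(j) = -154*j
Q(k, H) = -k/123 (Q(k, H) = k*(-1/123) = -k/123)
U = -24978 (U = (-154*49 - 12394) - 5038 = (-7546 - 12394) - 5038 = -19940 - 5038 = -24978)
(-12986 + (8807 - 1*(-8803)))*(Q(-39, 89) - 3239) - U = (-12986 + (8807 - 1*(-8803)))*(-1/123*(-39) - 3239) - 1*(-24978) = (-12986 + (8807 + 8803))*(13/41 - 3239) + 24978 = (-12986 + 17610)*(-132786/41) + 24978 = 4624*(-132786/41) + 24978 = -614002464/41 + 24978 = -612978366/41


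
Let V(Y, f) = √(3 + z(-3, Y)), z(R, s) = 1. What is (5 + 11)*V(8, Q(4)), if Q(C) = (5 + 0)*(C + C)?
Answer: 32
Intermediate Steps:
Q(C) = 10*C (Q(C) = 5*(2*C) = 10*C)
V(Y, f) = 2 (V(Y, f) = √(3 + 1) = √4 = 2)
(5 + 11)*V(8, Q(4)) = (5 + 11)*2 = 16*2 = 32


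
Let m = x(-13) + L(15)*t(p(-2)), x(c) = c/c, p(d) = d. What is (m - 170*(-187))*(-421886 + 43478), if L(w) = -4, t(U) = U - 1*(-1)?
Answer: -12031482360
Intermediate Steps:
t(U) = 1 + U (t(U) = U + 1 = 1 + U)
x(c) = 1
m = 5 (m = 1 - 4*(1 - 2) = 1 - 4*(-1) = 1 + 4 = 5)
(m - 170*(-187))*(-421886 + 43478) = (5 - 170*(-187))*(-421886 + 43478) = (5 + 31790)*(-378408) = 31795*(-378408) = -12031482360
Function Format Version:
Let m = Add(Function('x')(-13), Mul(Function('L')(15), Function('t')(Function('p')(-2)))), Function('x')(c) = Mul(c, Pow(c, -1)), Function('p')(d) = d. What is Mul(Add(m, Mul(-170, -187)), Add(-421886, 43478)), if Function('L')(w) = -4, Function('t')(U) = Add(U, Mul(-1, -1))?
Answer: -12031482360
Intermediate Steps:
Function('t')(U) = Add(1, U) (Function('t')(U) = Add(U, 1) = Add(1, U))
Function('x')(c) = 1
m = 5 (m = Add(1, Mul(-4, Add(1, -2))) = Add(1, Mul(-4, -1)) = Add(1, 4) = 5)
Mul(Add(m, Mul(-170, -187)), Add(-421886, 43478)) = Mul(Add(5, Mul(-170, -187)), Add(-421886, 43478)) = Mul(Add(5, 31790), -378408) = Mul(31795, -378408) = -12031482360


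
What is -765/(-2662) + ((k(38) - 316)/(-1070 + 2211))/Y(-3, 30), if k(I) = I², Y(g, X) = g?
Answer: -128047/3037342 ≈ -0.042158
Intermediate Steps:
-765/(-2662) + ((k(38) - 316)/(-1070 + 2211))/Y(-3, 30) = -765/(-2662) + ((38² - 316)/(-1070 + 2211))/(-3) = -765*(-1/2662) + ((1444 - 316)/1141)*(-⅓) = 765/2662 + (1128*(1/1141))*(-⅓) = 765/2662 + (1128/1141)*(-⅓) = 765/2662 - 376/1141 = -128047/3037342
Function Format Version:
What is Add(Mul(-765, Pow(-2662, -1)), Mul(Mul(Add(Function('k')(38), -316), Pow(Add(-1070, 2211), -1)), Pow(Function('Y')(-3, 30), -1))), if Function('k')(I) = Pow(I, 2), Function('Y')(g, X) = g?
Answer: Rational(-128047, 3037342) ≈ -0.042158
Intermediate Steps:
Add(Mul(-765, Pow(-2662, -1)), Mul(Mul(Add(Function('k')(38), -316), Pow(Add(-1070, 2211), -1)), Pow(Function('Y')(-3, 30), -1))) = Add(Mul(-765, Pow(-2662, -1)), Mul(Mul(Add(Pow(38, 2), -316), Pow(Add(-1070, 2211), -1)), Pow(-3, -1))) = Add(Mul(-765, Rational(-1, 2662)), Mul(Mul(Add(1444, -316), Pow(1141, -1)), Rational(-1, 3))) = Add(Rational(765, 2662), Mul(Mul(1128, Rational(1, 1141)), Rational(-1, 3))) = Add(Rational(765, 2662), Mul(Rational(1128, 1141), Rational(-1, 3))) = Add(Rational(765, 2662), Rational(-376, 1141)) = Rational(-128047, 3037342)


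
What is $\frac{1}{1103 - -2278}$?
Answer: $\frac{1}{3381} \approx 0.00029577$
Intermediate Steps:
$\frac{1}{1103 - -2278} = \frac{1}{1103 + \left(-1068 + 3346\right)} = \frac{1}{1103 + 2278} = \frac{1}{3381}$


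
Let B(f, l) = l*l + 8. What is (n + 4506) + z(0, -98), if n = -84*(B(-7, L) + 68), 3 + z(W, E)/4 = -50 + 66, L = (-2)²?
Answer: -3170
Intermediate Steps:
L = 4
B(f, l) = 8 + l² (B(f, l) = l² + 8 = 8 + l²)
z(W, E) = 52 (z(W, E) = -12 + 4*(-50 + 66) = -12 + 4*16 = -12 + 64 = 52)
n = -7728 (n = -84*((8 + 4²) + 68) = -84*((8 + 16) + 68) = -84*(24 + 68) = -84*92 = -7728)
(n + 4506) + z(0, -98) = (-7728 + 4506) + 52 = -3222 + 52 = -3170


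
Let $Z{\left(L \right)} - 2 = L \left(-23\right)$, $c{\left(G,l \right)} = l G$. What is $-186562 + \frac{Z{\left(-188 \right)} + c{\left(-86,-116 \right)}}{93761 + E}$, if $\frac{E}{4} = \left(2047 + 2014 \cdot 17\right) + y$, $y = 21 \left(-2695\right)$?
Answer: $- \frac{2335928500}{12521} \approx -1.8656 \cdot 10^{5}$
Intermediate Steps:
$c{\left(G,l \right)} = G l$
$y = -56595$
$Z{\left(L \right)} = 2 - 23 L$ ($Z{\left(L \right)} = 2 + L \left(-23\right) = 2 - 23 L$)
$E = -81240$ ($E = 4 \left(\left(2047 + 2014 \cdot 17\right) - 56595\right) = 4 \left(\left(2047 + 34238\right) - 56595\right) = 4 \left(36285 - 56595\right) = 4 \left(-20310\right) = -81240$)
$-186562 + \frac{Z{\left(-188 \right)} + c{\left(-86,-116 \right)}}{93761 + E} = -186562 + \frac{\left(2 - -4324\right) - -9976}{93761 - 81240} = -186562 + \frac{\left(2 + 4324\right) + 9976}{12521} = -186562 + \left(4326 + 9976\right) \frac{1}{12521} = -186562 + 14302 \cdot \frac{1}{12521} = -186562 + \frac{14302}{12521} = - \frac{2335928500}{12521}$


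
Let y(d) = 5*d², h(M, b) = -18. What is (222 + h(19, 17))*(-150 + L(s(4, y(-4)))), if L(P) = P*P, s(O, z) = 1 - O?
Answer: -28764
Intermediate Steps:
L(P) = P²
(222 + h(19, 17))*(-150 + L(s(4, y(-4)))) = (222 - 18)*(-150 + (1 - 1*4)²) = 204*(-150 + (1 - 4)²) = 204*(-150 + (-3)²) = 204*(-150 + 9) = 204*(-141) = -28764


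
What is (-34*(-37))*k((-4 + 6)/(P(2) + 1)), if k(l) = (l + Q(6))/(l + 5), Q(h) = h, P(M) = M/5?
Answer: 65416/45 ≈ 1453.7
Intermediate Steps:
P(M) = M/5 (P(M) = M*(1/5) = M/5)
k(l) = (6 + l)/(5 + l) (k(l) = (l + 6)/(l + 5) = (6 + l)/(5 + l))
(-34*(-37))*k((-4 + 6)/(P(2) + 1)) = (-34*(-37))*((6 + (-4 + 6)/((1/5)*2 + 1))/(5 + (-4 + 6)/((1/5)*2 + 1))) = 1258*((6 + 2/(2/5 + 1))/(5 + 2/(2/5 + 1))) = 1258*((6 + 2/(7/5))/(5 + 2/(7/5))) = 1258*((6 + 2*(5/7))/(5 + 2*(5/7))) = 1258*((6 + 10/7)/(5 + 10/7)) = 1258*((52/7)/(45/7)) = 1258*((7/45)*(52/7)) = 1258*(52/45) = 65416/45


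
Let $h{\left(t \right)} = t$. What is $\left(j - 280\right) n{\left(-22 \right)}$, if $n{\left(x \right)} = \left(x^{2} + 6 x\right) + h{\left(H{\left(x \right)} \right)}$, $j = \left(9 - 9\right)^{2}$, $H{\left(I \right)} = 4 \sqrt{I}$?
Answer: $-98560 - 1120 i \sqrt{22} \approx -98560.0 - 5253.3 i$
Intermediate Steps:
$j = 0$ ($j = 0^{2} = 0$)
$n{\left(x \right)} = x^{2} + 4 \sqrt{x} + 6 x$ ($n{\left(x \right)} = \left(x^{2} + 6 x\right) + 4 \sqrt{x} = x^{2} + 4 \sqrt{x} + 6 x$)
$\left(j - 280\right) n{\left(-22 \right)} = \left(0 - 280\right) \left(\left(-22\right)^{2} + 4 \sqrt{-22} + 6 \left(-22\right)\right) = - 280 \left(484 + 4 i \sqrt{22} - 132\right) = - 280 \left(352 + 4 i \sqrt{22}\right) = -98560 - 1120 i \sqrt{22}$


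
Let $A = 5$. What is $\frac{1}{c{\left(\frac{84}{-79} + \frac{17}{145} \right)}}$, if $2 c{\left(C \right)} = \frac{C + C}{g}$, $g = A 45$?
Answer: $- \frac{2577375}{10837} \approx -237.83$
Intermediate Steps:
$g = 225$ ($g = 5 \cdot 45 = 225$)
$c{\left(C \right)} = \frac{C}{225}$ ($c{\left(C \right)} = \frac{\left(C + C\right) \frac{1}{225}}{2} = \frac{2 C \frac{1}{225}}{2} = \frac{\frac{2}{225} C}{2} = \frac{C}{225}$)
$\frac{1}{c{\left(\frac{84}{-79} + \frac{17}{145} \right)}} = \frac{1}{\frac{1}{225} \left(\frac{84}{-79} + \frac{17}{145}\right)} = \frac{1}{\frac{1}{225} \left(84 \left(- \frac{1}{79}\right) + 17 \cdot \frac{1}{145}\right)} = \frac{1}{\frac{1}{225} \left(- \frac{84}{79} + \frac{17}{145}\right)} = \frac{1}{\frac{1}{225} \left(- \frac{10837}{11455}\right)} = \frac{1}{- \frac{10837}{2577375}} = - \frac{2577375}{10837}$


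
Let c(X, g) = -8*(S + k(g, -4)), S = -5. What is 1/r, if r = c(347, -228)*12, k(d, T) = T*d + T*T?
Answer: -1/88608 ≈ -1.1286e-5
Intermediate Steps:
k(d, T) = T² + T*d (k(d, T) = T*d + T² = T² + T*d)
c(X, g) = -88 + 32*g (c(X, g) = -8*(-5 - 4*(-4 + g)) = -8*(-5 + (16 - 4*g)) = -8*(11 - 4*g) = -88 + 32*g)
r = -88608 (r = (-88 + 32*(-228))*12 = (-88 - 7296)*12 = -7384*12 = -88608)
1/r = 1/(-88608) = -1/88608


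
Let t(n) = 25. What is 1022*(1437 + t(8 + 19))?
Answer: 1494164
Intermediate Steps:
1022*(1437 + t(8 + 19)) = 1022*(1437 + 25) = 1022*1462 = 1494164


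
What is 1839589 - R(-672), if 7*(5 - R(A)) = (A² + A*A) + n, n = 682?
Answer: 13780938/7 ≈ 1.9687e+6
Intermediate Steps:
R(A) = -647/7 - 2*A²/7 (R(A) = 5 - ((A² + A*A) + 682)/7 = 5 - ((A² + A²) + 682)/7 = 5 - (2*A² + 682)/7 = 5 - (682 + 2*A²)/7 = 5 + (-682/7 - 2*A²/7) = -647/7 - 2*A²/7)
1839589 - R(-672) = 1839589 - (-647/7 - 2/7*(-672)²) = 1839589 - (-647/7 - 2/7*451584) = 1839589 - (-647/7 - 129024) = 1839589 - 1*(-903815/7) = 1839589 + 903815/7 = 13780938/7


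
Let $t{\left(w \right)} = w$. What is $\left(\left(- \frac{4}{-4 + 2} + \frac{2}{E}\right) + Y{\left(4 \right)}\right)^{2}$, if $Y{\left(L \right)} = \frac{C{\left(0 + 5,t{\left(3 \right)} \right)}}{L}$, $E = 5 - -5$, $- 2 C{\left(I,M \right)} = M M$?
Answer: $\frac{1849}{1600} \approx 1.1556$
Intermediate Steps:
$C{\left(I,M \right)} = - \frac{M^{2}}{2}$ ($C{\left(I,M \right)} = - \frac{M M}{2} = - \frac{M^{2}}{2}$)
$E = 10$ ($E = 5 + 5 = 10$)
$Y{\left(L \right)} = - \frac{9}{2 L}$ ($Y{\left(L \right)} = \frac{\left(- \frac{1}{2}\right) 3^{2}}{L} = \frac{\left(- \frac{1}{2}\right) 9}{L} = - \frac{9}{2 L}$)
$\left(\left(- \frac{4}{-4 + 2} + \frac{2}{E}\right) + Y{\left(4 \right)}\right)^{2} = \left(\left(- \frac{4}{-4 + 2} + \frac{2}{10}\right) - \frac{9}{2 \cdot 4}\right)^{2} = \left(\left(- \frac{4}{-2} + 2 \cdot \frac{1}{10}\right) - \frac{9}{8}\right)^{2} = \left(\left(\left(-4\right) \left(- \frac{1}{2}\right) + \frac{1}{5}\right) - \frac{9}{8}\right)^{2} = \left(\left(2 + \frac{1}{5}\right) - \frac{9}{8}\right)^{2} = \left(\frac{11}{5} - \frac{9}{8}\right)^{2} = \left(\frac{43}{40}\right)^{2} = \frac{1849}{1600}$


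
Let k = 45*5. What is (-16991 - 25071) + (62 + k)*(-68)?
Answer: -61578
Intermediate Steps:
k = 225
(-16991 - 25071) + (62 + k)*(-68) = (-16991 - 25071) + (62 + 225)*(-68) = -42062 + 287*(-68) = -42062 - 19516 = -61578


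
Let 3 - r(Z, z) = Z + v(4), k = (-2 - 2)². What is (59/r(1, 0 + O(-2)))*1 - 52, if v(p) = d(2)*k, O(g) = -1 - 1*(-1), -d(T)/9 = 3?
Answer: -22509/434 ≈ -51.864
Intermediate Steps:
d(T) = -27 (d(T) = -9*3 = -27)
O(g) = 0 (O(g) = -1 + 1 = 0)
k = 16 (k = (-4)² = 16)
v(p) = -432 (v(p) = -27*16 = -432)
r(Z, z) = 435 - Z (r(Z, z) = 3 - (Z - 432) = 3 - (-432 + Z) = 3 + (432 - Z) = 435 - Z)
(59/r(1, 0 + O(-2)))*1 - 52 = (59/(435 - 1*1))*1 - 52 = (59/(435 - 1))*1 - 52 = (59/434)*1 - 52 = 59/434 - 52 = -22509/434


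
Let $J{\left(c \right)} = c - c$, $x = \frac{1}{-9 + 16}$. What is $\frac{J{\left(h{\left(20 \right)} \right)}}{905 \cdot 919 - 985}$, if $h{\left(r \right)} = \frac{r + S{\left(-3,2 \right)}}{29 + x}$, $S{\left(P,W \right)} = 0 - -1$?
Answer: $0$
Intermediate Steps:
$x = \frac{1}{7} \approx 0.14286$
$S{\left(P,W \right)} = 1$ ($S{\left(P,W \right)} = 0 + 1 = 1$)
$h{\left(r \right)} = \frac{7}{204} + \frac{7 r}{204}$ ($h{\left(r \right)} = \frac{r + 1}{29 + \frac{1}{7}} = \frac{1 + r}{\frac{204}{7}} = \left(1 + r\right) \frac{7}{204} = \frac{7}{204} + \frac{7 r}{204}$)
$J{\left(c \right)} = 0$
$\frac{J{\left(h{\left(20 \right)} \right)}}{905 \cdot 919 - 985} = \frac{0}{905 \cdot 919 - 985} = \frac{0}{831695 - 985} = \frac{0}{830710} = 0 \cdot \frac{1}{830710} = 0$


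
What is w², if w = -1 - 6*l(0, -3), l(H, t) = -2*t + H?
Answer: 1369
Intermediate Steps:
l(H, t) = H - 2*t
w = -37 (w = -1 - 6*(0 - 2*(-3)) = -1 - 6*(0 + 6) = -1 - 6*6 = -1 - 36 = -37)
w² = (-37)² = 1369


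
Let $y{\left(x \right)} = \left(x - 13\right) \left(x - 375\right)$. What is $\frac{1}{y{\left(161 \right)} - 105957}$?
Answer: $- \frac{1}{137629} \approx -7.2659 \cdot 10^{-6}$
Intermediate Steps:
$y{\left(x \right)} = \left(-375 + x\right) \left(-13 + x\right)$ ($y{\left(x \right)} = \left(-13 + x\right) \left(-375 + x\right) = \left(-375 + x\right) \left(-13 + x\right)$)
$\frac{1}{y{\left(161 \right)} - 105957} = \frac{1}{\left(4875 + 161^{2} - 62468\right) - 105957} = \frac{1}{\left(4875 + 25921 - 62468\right) - 105957} = \frac{1}{-31672 - 105957} = \frac{1}{-137629} = - \frac{1}{137629}$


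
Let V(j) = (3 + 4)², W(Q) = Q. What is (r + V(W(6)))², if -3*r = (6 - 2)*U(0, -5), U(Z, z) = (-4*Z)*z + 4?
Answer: 17161/9 ≈ 1906.8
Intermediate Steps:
U(Z, z) = 4 - 4*Z*z (U(Z, z) = -4*Z*z + 4 = 4 - 4*Z*z)
r = -16/3 (r = -(6 - 2)*(4 - 4*0*(-5))/3 = -4*(4 + 0)/3 = -4*4/3 = -⅓*16 = -16/3 ≈ -5.3333)
V(j) = 49 (V(j) = 7² = 49)
(r + V(W(6)))² = (-16/3 + 49)² = (131/3)² = 17161/9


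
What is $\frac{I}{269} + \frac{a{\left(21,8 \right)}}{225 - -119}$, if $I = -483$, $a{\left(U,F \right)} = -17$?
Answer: $- \frac{170725}{92536} \approx -1.845$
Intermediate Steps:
$\frac{I}{269} + \frac{a{\left(21,8 \right)}}{225 - -119} = - \frac{483}{269} - \frac{17}{225 - -119} = \left(-483\right) \frac{1}{269} - \frac{17}{225 + 119} = - \frac{483}{269} - \frac{17}{344} = - \frac{170725}{92536}$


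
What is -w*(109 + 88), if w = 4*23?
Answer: -18124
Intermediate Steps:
w = 92
-w*(109 + 88) = -92*(109 + 88) = -92*197 = -1*18124 = -18124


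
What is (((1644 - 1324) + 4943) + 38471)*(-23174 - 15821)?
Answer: -1705407330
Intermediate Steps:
(((1644 - 1324) + 4943) + 38471)*(-23174 - 15821) = ((320 + 4943) + 38471)*(-38995) = (5263 + 38471)*(-38995) = 43734*(-38995) = -1705407330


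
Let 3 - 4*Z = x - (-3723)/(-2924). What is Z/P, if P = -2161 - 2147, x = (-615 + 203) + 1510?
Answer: 62707/987968 ≈ 0.063471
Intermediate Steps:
x = 1098 (x = -412 + 1510 = 1098)
P = -4308
Z = -188121/688 (Z = 3/4 - (1098 - (-3723)/(-2924))/4 = 3/4 - (1098 - (-3723)*(-1)/2924)/4 = 3/4 - (1098 - 1*219/172)/4 = 3/4 - (1098 - 219/172)/4 = 3/4 - 1/4*188637/172 = 3/4 - 188637/688 = -188121/688 ≈ -273.43)
Z/P = -188121/688/(-4308) = -188121/688*(-1/4308) = 62707/987968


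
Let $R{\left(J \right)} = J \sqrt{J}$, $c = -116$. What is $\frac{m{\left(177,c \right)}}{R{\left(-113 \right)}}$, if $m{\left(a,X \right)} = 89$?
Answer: $\frac{89 i \sqrt{113}}{12769} \approx 0.074092 i$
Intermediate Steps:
$R{\left(J \right)} = J^{\frac{3}{2}}$
$\frac{m{\left(177,c \right)}}{R{\left(-113 \right)}} = \frac{89}{\left(-113\right)^{\frac{3}{2}}} = \frac{89}{\left(-113\right) i \sqrt{113}} = 89 \frac{i \sqrt{113}}{12769} = \frac{89 i \sqrt{113}}{12769}$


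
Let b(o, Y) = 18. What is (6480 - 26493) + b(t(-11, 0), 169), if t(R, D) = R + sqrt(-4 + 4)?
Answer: -19995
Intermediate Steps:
t(R, D) = R (t(R, D) = R + sqrt(0) = R + 0 = R)
(6480 - 26493) + b(t(-11, 0), 169) = (6480 - 26493) + 18 = -20013 + 18 = -19995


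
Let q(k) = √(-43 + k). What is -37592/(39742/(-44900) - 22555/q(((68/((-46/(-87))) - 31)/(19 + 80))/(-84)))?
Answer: 137962419960398779600/49041156017266887872929 + 2564024699753400000*I*√43708823697/49041156017266887872929 ≈ 0.0028132 + 10.931*I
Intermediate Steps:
-37592/(39742/(-44900) - 22555/q(((68/((-46/(-87))) - 31)/(19 + 80))/(-84))) = -37592/(39742/(-44900) - 22555/√(-43 + ((68/((-46/(-87))) - 31)/(19 + 80))/(-84))) = -37592/(39742*(-1/44900) - 22555/√(-43 + ((68/((-46*(-1/87))) - 31)/99)*(-1/84))) = -37592/(-19871/22450 - 22555/√(-43 + ((68/(46/87) - 31)*(1/99))*(-1/84))) = -37592/(-19871/22450 - 22555/√(-43 + ((68*(87/46) - 31)*(1/99))*(-1/84))) = -37592/(-19871/22450 - 22555/√(-43 + ((2958/23 - 31)*(1/99))*(-1/84))) = -37592/(-19871/22450 - 22555/√(-43 + ((2245/23)*(1/99))*(-1/84))) = -37592/(-19871/22450 - 22555/√(-43 + (2245/2277)*(-1/84))) = -37592/(-19871/22450 - 22555/√(-43 - 2245/191268)) = -37592/(-19871/22450 - 22555*(-6*I*√43708823697/8226769)) = -37592/(-19871/22450 - (-135330)*I*√43708823697/8226769) = -37592/(-19871/22450 + 135330*I*√43708823697/8226769)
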